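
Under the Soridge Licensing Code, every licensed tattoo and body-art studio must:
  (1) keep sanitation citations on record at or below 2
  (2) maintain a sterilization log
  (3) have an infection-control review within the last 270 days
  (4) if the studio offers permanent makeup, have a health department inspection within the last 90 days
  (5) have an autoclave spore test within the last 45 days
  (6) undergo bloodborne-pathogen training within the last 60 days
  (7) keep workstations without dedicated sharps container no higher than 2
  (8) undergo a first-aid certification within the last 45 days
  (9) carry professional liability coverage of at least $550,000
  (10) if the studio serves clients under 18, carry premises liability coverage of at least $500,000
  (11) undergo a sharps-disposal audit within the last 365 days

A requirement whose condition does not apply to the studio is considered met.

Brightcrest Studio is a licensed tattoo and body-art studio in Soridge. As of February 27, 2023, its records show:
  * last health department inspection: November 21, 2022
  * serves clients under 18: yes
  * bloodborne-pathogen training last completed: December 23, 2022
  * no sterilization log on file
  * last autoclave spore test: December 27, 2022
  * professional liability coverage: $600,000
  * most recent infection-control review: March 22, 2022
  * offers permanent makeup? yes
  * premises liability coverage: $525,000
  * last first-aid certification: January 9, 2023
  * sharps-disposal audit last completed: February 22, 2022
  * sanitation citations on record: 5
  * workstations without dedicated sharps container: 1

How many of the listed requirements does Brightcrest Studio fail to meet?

8

1. sanitation citations on record 5 > 2 → not met
2. sterilization log absent → not met
3. infection-control review 342 days ago vs limit 270 → not met
4. condition 'offers permanent makeup' holds; health department inspection 98 days ago vs limit 90 → not met
5. autoclave spore test 62 days ago vs limit 45 → not met
6. bloodborne-pathogen training 66 days ago vs limit 60 → not met
7. workstations without dedicated sharps container 1 ≤ 2 → met
8. first-aid certification 49 days ago vs limit 45 → not met
9. professional liability coverage $600,000 ≥ $550,000 → met
10. condition 'serves clients under 18' holds; premises liability coverage $525,000 ≥ $500,000 → met
11. sharps-disposal audit 370 days ago vs limit 365 → not met
Not met: 8 of 11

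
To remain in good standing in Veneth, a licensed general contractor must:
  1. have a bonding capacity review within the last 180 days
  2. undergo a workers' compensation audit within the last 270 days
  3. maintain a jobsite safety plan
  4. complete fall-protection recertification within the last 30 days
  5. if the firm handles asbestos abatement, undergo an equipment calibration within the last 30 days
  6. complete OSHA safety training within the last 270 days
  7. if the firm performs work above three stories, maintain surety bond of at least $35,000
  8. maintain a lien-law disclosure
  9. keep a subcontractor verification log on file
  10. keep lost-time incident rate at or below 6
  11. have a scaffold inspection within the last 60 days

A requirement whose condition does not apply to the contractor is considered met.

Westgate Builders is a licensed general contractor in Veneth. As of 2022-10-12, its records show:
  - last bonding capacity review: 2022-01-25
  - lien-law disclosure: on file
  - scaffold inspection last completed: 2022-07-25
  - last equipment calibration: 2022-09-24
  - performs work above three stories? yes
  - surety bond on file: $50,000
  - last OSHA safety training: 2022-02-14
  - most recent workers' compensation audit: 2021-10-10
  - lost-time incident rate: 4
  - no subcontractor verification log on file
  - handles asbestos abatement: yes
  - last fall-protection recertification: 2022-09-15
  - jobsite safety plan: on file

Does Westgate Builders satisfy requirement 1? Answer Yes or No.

1. bonding capacity review 260 days ago vs limit 180 → not met

No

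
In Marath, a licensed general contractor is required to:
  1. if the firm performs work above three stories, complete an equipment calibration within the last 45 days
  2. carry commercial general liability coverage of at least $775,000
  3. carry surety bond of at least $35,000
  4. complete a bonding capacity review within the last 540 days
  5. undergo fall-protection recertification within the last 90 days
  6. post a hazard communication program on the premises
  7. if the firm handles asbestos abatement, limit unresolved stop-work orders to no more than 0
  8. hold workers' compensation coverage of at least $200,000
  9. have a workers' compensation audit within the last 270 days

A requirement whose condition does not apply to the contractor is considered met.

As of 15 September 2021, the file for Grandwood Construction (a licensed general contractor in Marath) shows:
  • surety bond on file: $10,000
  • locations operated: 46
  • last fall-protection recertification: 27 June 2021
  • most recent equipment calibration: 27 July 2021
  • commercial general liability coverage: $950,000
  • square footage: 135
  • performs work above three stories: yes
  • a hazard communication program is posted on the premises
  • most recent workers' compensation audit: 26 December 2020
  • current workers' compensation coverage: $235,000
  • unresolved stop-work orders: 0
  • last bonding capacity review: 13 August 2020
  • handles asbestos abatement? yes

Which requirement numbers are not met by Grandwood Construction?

1, 3

1. condition 'performs work above three stories' holds; equipment calibration 50 days ago vs limit 45 → not met
2. commercial general liability coverage $950,000 ≥ $775,000 → met
3. surety bond $10,000 < $35,000 → not met
4. bonding capacity review 398 days ago vs limit 540 → met
5. fall-protection recertification 80 days ago vs limit 90 → met
6. hazard communication program present → met
7. condition 'handles asbestos abatement' holds; unresolved stop-work orders 0 ≤ 0 → met
8. workers' compensation coverage $235,000 ≥ $200,000 → met
9. workers' compensation audit 263 days ago vs limit 270 → met
Not met: 1, 3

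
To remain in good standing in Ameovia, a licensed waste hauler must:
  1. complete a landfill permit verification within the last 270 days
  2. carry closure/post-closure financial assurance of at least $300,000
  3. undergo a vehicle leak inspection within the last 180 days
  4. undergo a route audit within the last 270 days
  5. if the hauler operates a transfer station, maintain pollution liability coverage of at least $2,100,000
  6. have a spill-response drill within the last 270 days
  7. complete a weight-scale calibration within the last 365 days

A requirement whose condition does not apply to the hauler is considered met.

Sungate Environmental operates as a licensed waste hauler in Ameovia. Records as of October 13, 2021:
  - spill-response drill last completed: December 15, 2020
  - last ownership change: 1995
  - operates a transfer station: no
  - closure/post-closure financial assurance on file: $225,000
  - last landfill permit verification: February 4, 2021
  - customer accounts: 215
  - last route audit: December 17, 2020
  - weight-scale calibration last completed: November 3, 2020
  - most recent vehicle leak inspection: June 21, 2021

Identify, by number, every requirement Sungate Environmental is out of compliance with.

2, 4, 6

1. landfill permit verification 251 days ago vs limit 270 → met
2. closure/post-closure financial assurance $225,000 < $300,000 → not met
3. vehicle leak inspection 114 days ago vs limit 180 → met
4. route audit 300 days ago vs limit 270 → not met
5. condition 'operates a transfer station' does not hold → requirement n/a → met
6. spill-response drill 302 days ago vs limit 270 → not met
7. weight-scale calibration 344 days ago vs limit 365 → met
Not met: 2, 4, 6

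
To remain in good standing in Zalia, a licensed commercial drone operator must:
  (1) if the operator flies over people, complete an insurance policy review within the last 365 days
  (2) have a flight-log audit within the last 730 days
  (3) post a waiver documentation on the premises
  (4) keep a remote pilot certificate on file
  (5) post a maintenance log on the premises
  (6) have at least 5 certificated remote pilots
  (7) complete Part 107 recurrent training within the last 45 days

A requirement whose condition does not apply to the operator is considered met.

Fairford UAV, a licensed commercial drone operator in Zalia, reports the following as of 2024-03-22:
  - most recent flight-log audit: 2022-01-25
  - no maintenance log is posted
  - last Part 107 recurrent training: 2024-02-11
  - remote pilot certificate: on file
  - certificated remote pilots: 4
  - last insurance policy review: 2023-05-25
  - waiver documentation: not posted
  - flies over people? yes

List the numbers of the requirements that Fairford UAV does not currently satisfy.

1. condition 'flies over people' holds; insurance policy review 302 days ago vs limit 365 → met
2. flight-log audit 787 days ago vs limit 730 → not met
3. waiver documentation absent → not met
4. remote pilot certificate present → met
5. maintenance log absent → not met
6. certificated remote pilots 4 < 5 → not met
7. Part 107 recurrent training 40 days ago vs limit 45 → met
Not met: 2, 3, 5, 6

2, 3, 5, 6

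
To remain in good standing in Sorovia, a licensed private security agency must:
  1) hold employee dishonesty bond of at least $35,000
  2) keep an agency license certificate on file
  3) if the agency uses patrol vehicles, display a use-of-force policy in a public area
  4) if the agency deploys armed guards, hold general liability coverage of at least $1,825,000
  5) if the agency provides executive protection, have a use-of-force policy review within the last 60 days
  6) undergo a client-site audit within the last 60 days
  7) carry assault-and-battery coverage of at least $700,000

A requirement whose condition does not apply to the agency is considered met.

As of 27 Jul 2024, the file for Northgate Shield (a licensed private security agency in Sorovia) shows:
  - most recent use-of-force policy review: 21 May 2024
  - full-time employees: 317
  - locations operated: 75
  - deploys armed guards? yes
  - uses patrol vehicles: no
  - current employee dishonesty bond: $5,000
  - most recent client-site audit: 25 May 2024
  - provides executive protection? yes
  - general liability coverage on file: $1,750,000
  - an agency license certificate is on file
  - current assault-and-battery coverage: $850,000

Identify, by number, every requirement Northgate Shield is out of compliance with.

1, 4, 5, 6

1. employee dishonesty bond $5,000 < $35,000 → not met
2. agency license certificate present → met
3. condition 'uses patrol vehicles' does not hold → requirement n/a → met
4. condition 'deploys armed guards' holds; general liability coverage $1,750,000 < $1,825,000 → not met
5. condition 'provides executive protection' holds; use-of-force policy review 67 days ago vs limit 60 → not met
6. client-site audit 63 days ago vs limit 60 → not met
7. assault-and-battery coverage $850,000 ≥ $700,000 → met
Not met: 1, 4, 5, 6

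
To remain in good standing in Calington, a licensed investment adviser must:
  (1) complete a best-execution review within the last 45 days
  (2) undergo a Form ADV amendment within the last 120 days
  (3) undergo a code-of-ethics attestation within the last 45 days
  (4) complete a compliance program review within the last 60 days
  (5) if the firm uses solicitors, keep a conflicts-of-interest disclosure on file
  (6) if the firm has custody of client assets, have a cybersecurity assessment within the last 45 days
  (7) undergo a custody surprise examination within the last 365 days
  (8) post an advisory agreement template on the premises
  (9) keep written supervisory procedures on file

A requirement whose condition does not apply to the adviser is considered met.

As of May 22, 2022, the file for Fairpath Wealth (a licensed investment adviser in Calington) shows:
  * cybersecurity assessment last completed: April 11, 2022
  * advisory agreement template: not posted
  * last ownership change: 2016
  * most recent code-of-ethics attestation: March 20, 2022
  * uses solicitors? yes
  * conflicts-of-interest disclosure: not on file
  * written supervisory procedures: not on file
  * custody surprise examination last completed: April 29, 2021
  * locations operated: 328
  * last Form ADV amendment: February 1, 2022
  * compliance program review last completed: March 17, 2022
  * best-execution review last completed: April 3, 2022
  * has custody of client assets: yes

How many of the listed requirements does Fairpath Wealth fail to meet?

1. best-execution review 49 days ago vs limit 45 → not met
2. Form ADV amendment 110 days ago vs limit 120 → met
3. code-of-ethics attestation 63 days ago vs limit 45 → not met
4. compliance program review 66 days ago vs limit 60 → not met
5. condition 'uses solicitors' holds; conflicts-of-interest disclosure absent → not met
6. condition 'has custody of client assets' holds; cybersecurity assessment 41 days ago vs limit 45 → met
7. custody surprise examination 388 days ago vs limit 365 → not met
8. advisory agreement template absent → not met
9. written supervisory procedures absent → not met
Not met: 7 of 9

7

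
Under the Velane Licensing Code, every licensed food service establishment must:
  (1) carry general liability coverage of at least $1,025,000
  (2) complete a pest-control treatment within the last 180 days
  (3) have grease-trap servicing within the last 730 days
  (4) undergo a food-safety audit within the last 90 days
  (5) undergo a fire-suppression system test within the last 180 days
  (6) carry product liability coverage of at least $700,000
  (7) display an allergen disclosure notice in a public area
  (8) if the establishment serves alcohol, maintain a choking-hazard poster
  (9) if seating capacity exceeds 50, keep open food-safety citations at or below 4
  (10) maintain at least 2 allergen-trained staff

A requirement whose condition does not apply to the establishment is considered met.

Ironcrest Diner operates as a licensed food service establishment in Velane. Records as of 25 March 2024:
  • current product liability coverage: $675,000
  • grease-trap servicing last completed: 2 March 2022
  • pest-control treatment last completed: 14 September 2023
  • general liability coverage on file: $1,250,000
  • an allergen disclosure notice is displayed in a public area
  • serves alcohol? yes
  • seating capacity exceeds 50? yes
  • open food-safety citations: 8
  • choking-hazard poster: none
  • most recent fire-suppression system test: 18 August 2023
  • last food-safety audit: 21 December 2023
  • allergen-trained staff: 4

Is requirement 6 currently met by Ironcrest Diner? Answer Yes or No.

6. product liability coverage $675,000 < $700,000 → not met

No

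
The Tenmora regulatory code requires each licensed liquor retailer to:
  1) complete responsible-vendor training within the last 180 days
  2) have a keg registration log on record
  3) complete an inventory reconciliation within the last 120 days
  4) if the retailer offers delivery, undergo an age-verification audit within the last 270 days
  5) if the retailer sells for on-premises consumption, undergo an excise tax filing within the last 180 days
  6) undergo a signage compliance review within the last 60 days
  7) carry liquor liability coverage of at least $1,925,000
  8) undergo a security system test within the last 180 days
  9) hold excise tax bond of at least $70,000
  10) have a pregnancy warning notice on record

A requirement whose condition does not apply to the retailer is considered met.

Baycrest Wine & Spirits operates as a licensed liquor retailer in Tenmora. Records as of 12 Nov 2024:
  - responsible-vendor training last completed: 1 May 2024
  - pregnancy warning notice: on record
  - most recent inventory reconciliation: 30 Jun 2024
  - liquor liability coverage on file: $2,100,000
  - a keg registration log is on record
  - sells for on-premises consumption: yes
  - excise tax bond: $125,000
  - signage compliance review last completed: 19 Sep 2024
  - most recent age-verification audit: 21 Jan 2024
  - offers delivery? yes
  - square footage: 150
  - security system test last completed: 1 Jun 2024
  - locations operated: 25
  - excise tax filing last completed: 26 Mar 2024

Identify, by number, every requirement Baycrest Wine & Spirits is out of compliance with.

1. responsible-vendor training 195 days ago vs limit 180 → not met
2. keg registration log present → met
3. inventory reconciliation 135 days ago vs limit 120 → not met
4. condition 'offers delivery' holds; age-verification audit 296 days ago vs limit 270 → not met
5. condition 'sells for on-premises consumption' holds; excise tax filing 231 days ago vs limit 180 → not met
6. signage compliance review 54 days ago vs limit 60 → met
7. liquor liability coverage $2,100,000 ≥ $1,925,000 → met
8. security system test 164 days ago vs limit 180 → met
9. excise tax bond $125,000 ≥ $70,000 → met
10. pregnancy warning notice present → met
Not met: 1, 3, 4, 5

1, 3, 4, 5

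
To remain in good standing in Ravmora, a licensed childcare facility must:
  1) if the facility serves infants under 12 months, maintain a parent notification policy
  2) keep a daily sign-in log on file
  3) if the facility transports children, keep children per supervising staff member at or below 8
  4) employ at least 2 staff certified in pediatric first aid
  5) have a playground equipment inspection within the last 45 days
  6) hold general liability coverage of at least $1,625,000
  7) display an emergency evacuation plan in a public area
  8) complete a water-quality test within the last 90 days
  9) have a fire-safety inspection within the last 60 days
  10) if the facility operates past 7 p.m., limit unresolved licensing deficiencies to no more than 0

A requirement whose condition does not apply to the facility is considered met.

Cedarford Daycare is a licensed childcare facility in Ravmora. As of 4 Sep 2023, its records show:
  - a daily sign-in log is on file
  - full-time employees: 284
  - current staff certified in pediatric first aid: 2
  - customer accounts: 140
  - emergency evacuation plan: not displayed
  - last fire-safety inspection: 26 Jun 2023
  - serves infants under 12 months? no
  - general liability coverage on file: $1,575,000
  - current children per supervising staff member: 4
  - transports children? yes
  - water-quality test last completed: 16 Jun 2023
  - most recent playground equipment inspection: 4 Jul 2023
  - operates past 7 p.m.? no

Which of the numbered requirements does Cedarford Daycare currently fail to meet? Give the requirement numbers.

5, 6, 7, 9

1. condition 'serves infants under 12 months' does not hold → requirement n/a → met
2. daily sign-in log present → met
3. condition 'transports children' holds; children per supervising staff member 4 ≤ 8 → met
4. staff certified in pediatric first aid 2 ≥ 2 → met
5. playground equipment inspection 62 days ago vs limit 45 → not met
6. general liability coverage $1,575,000 < $1,625,000 → not met
7. emergency evacuation plan absent → not met
8. water-quality test 80 days ago vs limit 90 → met
9. fire-safety inspection 70 days ago vs limit 60 → not met
10. condition 'operates past 7 p.m.' does not hold → requirement n/a → met
Not met: 5, 6, 7, 9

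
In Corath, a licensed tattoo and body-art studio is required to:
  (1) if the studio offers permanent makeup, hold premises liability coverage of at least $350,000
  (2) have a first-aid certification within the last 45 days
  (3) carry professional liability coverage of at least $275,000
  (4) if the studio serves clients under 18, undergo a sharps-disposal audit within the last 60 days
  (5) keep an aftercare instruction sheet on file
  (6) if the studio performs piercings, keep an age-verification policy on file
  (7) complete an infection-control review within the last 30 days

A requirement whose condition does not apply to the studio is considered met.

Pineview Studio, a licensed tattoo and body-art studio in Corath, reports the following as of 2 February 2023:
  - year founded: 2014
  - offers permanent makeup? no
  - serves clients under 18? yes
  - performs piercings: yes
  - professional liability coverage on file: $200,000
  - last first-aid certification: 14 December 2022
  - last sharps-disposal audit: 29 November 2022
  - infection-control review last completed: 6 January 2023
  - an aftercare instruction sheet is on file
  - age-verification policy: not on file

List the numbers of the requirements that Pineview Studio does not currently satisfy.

1. condition 'offers permanent makeup' does not hold → requirement n/a → met
2. first-aid certification 50 days ago vs limit 45 → not met
3. professional liability coverage $200,000 < $275,000 → not met
4. condition 'serves clients under 18' holds; sharps-disposal audit 65 days ago vs limit 60 → not met
5. aftercare instruction sheet present → met
6. condition 'performs piercings' holds; age-verification policy absent → not met
7. infection-control review 27 days ago vs limit 30 → met
Not met: 2, 3, 4, 6

2, 3, 4, 6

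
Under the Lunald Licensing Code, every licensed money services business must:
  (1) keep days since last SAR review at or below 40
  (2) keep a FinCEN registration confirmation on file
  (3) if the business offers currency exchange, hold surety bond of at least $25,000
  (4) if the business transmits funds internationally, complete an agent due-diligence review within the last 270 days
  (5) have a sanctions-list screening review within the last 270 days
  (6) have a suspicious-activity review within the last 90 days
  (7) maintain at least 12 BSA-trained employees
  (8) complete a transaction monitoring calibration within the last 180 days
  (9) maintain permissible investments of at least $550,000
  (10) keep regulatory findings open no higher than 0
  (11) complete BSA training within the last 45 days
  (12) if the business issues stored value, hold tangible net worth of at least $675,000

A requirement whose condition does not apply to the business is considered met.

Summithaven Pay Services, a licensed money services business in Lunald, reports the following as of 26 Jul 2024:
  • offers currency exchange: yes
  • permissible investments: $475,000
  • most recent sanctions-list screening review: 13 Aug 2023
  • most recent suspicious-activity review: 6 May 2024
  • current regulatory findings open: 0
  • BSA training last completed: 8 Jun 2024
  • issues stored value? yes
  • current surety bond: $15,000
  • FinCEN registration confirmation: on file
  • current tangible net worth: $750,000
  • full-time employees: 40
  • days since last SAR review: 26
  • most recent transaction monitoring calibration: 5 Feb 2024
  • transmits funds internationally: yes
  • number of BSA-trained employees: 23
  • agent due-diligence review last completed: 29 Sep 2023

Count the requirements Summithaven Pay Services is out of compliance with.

5

1. days since last SAR review 26 ≤ 40 → met
2. FinCEN registration confirmation present → met
3. condition 'offers currency exchange' holds; surety bond $15,000 < $25,000 → not met
4. condition 'transmits funds internationally' holds; agent due-diligence review 301 days ago vs limit 270 → not met
5. sanctions-list screening review 348 days ago vs limit 270 → not met
6. suspicious-activity review 81 days ago vs limit 90 → met
7. BSA-trained employees 23 ≥ 12 → met
8. transaction monitoring calibration 172 days ago vs limit 180 → met
9. permissible investments $475,000 < $550,000 → not met
10. regulatory findings open 0 ≤ 0 → met
11. BSA training 48 days ago vs limit 45 → not met
12. condition 'issues stored value' holds; tangible net worth $750,000 ≥ $675,000 → met
Not met: 5 of 12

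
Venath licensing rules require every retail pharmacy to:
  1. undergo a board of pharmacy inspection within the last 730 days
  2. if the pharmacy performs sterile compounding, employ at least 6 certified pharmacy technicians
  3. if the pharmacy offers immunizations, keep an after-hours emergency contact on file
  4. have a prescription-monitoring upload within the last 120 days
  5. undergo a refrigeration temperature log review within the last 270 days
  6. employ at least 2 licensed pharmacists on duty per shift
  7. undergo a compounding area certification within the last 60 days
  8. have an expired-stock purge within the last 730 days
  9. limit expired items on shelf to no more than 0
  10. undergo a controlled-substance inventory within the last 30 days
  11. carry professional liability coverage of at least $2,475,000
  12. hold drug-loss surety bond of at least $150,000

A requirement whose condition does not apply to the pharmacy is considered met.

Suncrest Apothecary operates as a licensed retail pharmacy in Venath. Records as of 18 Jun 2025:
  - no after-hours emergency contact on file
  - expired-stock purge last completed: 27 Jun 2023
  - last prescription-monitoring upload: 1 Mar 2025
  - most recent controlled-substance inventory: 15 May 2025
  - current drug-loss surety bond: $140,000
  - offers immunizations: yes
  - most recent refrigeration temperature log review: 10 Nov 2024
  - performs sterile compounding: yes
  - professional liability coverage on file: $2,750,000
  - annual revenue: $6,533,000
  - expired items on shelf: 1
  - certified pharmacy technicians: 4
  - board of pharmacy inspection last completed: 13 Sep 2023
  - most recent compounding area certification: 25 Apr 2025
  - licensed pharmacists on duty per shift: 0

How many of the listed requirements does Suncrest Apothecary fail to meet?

6

1. board of pharmacy inspection 644 days ago vs limit 730 → met
2. condition 'performs sterile compounding' holds; certified pharmacy technicians 4 < 6 → not met
3. condition 'offers immunizations' holds; after-hours emergency contact absent → not met
4. prescription-monitoring upload 109 days ago vs limit 120 → met
5. refrigeration temperature log review 220 days ago vs limit 270 → met
6. licensed pharmacists on duty per shift 0 < 2 → not met
7. compounding area certification 54 days ago vs limit 60 → met
8. expired-stock purge 722 days ago vs limit 730 → met
9. expired items on shelf 1 > 0 → not met
10. controlled-substance inventory 34 days ago vs limit 30 → not met
11. professional liability coverage $2,750,000 ≥ $2,475,000 → met
12. drug-loss surety bond $140,000 < $150,000 → not met
Not met: 6 of 12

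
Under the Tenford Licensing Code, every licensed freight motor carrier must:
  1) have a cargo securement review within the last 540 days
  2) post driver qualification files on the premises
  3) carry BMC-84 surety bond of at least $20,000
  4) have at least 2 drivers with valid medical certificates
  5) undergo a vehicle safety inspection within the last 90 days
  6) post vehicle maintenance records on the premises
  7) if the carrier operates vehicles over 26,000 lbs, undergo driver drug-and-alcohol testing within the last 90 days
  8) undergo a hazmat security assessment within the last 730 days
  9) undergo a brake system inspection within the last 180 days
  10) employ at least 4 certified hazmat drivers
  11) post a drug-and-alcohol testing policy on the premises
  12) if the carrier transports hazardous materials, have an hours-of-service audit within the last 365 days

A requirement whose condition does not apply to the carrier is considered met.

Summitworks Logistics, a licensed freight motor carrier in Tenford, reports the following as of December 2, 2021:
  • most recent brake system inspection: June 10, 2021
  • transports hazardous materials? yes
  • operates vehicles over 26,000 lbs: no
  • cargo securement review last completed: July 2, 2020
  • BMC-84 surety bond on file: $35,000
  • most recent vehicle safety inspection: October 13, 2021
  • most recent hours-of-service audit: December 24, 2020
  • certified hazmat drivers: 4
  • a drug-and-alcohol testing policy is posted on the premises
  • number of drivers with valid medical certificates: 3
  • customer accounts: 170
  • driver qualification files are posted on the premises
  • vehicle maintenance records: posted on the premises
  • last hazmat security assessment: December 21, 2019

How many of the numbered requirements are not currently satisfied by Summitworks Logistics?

1. cargo securement review 518 days ago vs limit 540 → met
2. driver qualification files present → met
3. BMC-84 surety bond $35,000 ≥ $20,000 → met
4. drivers with valid medical certificates 3 ≥ 2 → met
5. vehicle safety inspection 50 days ago vs limit 90 → met
6. vehicle maintenance records present → met
7. condition 'operates vehicles over 26,000 lbs' does not hold → requirement n/a → met
8. hazmat security assessment 712 days ago vs limit 730 → met
9. brake system inspection 175 days ago vs limit 180 → met
10. certified hazmat drivers 4 ≥ 4 → met
11. drug-and-alcohol testing policy present → met
12. condition 'transports hazardous materials' holds; hours-of-service audit 343 days ago vs limit 365 → met
Not met: 0 of 12

0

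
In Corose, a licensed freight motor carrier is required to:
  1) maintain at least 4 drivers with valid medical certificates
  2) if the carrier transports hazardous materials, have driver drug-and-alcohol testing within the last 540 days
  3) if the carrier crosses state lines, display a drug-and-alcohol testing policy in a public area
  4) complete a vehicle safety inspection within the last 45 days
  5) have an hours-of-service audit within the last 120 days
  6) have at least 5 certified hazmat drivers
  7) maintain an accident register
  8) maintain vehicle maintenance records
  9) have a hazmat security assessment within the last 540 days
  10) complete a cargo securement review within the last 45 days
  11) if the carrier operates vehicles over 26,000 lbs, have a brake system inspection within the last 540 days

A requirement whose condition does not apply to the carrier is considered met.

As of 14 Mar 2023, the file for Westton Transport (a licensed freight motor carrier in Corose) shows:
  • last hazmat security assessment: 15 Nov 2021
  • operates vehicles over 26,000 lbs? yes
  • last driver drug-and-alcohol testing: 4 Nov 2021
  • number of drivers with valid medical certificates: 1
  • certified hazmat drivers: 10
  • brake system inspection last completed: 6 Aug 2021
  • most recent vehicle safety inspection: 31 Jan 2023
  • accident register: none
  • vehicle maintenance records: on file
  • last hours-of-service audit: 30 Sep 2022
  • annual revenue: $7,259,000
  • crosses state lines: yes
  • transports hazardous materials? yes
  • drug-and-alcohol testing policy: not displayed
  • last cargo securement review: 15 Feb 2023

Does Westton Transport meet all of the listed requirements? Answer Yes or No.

No

1. drivers with valid medical certificates 1 < 4 → not met
2. condition 'transports hazardous materials' holds; driver drug-and-alcohol testing 495 days ago vs limit 540 → met
3. condition 'crosses state lines' holds; drug-and-alcohol testing policy absent → not met
4. vehicle safety inspection 42 days ago vs limit 45 → met
5. hours-of-service audit 165 days ago vs limit 120 → not met
6. certified hazmat drivers 10 ≥ 5 → met
7. accident register absent → not met
8. vehicle maintenance records present → met
9. hazmat security assessment 484 days ago vs limit 540 → met
10. cargo securement review 27 days ago vs limit 45 → met
11. condition 'operates vehicles over 26,000 lbs' holds; brake system inspection 585 days ago vs limit 540 → not met
Not met: 1, 3, 5, 7, 11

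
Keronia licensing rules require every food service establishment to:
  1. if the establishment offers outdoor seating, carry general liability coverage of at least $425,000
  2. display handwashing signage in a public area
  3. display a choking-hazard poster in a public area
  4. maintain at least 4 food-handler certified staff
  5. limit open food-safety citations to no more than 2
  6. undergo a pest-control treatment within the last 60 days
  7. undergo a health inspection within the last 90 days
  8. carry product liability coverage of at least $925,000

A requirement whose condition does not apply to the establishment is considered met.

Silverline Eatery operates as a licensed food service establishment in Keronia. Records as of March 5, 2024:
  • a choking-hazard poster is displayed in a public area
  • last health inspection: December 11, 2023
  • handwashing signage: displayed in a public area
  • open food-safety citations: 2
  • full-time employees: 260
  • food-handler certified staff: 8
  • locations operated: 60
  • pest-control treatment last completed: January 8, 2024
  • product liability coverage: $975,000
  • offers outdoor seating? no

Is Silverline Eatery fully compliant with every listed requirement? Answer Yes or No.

1. condition 'offers outdoor seating' does not hold → requirement n/a → met
2. handwashing signage present → met
3. choking-hazard poster present → met
4. food-handler certified staff 8 ≥ 4 → met
5. open food-safety citations 2 ≤ 2 → met
6. pest-control treatment 57 days ago vs limit 60 → met
7. health inspection 85 days ago vs limit 90 → met
8. product liability coverage $975,000 ≥ $925,000 → met
All met.

Yes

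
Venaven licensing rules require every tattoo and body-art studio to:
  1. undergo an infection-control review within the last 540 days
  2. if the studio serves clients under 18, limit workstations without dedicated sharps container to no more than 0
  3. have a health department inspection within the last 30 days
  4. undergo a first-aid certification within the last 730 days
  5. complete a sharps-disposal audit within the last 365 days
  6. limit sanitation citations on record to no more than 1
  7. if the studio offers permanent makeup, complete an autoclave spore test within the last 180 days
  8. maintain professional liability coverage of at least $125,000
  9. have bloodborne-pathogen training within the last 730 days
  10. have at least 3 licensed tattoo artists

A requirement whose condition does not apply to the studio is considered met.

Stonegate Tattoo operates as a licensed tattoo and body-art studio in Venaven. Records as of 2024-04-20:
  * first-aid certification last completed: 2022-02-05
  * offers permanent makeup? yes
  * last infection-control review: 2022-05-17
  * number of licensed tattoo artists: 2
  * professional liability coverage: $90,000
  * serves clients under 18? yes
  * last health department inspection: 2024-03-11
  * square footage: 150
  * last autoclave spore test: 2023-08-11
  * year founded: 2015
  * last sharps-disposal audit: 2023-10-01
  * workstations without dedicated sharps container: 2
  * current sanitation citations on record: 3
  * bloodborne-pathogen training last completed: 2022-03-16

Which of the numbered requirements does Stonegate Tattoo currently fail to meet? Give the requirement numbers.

1. infection-control review 704 days ago vs limit 540 → not met
2. condition 'serves clients under 18' holds; workstations without dedicated sharps container 2 > 0 → not met
3. health department inspection 40 days ago vs limit 30 → not met
4. first-aid certification 805 days ago vs limit 730 → not met
5. sharps-disposal audit 202 days ago vs limit 365 → met
6. sanitation citations on record 3 > 1 → not met
7. condition 'offers permanent makeup' holds; autoclave spore test 253 days ago vs limit 180 → not met
8. professional liability coverage $90,000 < $125,000 → not met
9. bloodborne-pathogen training 766 days ago vs limit 730 → not met
10. licensed tattoo artists 2 < 3 → not met
Not met: 1, 2, 3, 4, 6, 7, 8, 9, 10

1, 2, 3, 4, 6, 7, 8, 9, 10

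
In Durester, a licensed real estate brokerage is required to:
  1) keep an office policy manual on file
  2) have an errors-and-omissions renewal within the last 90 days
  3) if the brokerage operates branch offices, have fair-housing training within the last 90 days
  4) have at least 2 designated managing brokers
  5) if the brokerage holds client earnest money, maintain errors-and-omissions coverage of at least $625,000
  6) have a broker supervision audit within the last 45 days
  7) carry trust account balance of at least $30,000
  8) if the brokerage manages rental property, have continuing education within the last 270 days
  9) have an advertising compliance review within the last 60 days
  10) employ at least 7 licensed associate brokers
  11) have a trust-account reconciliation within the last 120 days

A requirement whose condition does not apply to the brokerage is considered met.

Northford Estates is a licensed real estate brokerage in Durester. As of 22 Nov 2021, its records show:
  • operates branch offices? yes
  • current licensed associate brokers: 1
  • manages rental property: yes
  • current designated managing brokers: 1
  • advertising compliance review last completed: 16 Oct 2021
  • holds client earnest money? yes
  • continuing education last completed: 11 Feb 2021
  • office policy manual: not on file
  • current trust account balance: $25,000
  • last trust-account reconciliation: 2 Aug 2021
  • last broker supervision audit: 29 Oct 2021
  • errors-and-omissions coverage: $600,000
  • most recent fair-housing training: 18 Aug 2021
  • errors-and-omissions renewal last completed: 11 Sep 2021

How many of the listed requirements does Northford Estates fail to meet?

1. office policy manual absent → not met
2. errors-and-omissions renewal 72 days ago vs limit 90 → met
3. condition 'operates branch offices' holds; fair-housing training 96 days ago vs limit 90 → not met
4. designated managing brokers 1 < 2 → not met
5. condition 'holds client earnest money' holds; errors-and-omissions coverage $600,000 < $625,000 → not met
6. broker supervision audit 24 days ago vs limit 45 → met
7. trust account balance $25,000 < $30,000 → not met
8. condition 'manages rental property' holds; continuing education 284 days ago vs limit 270 → not met
9. advertising compliance review 37 days ago vs limit 60 → met
10. licensed associate brokers 1 < 7 → not met
11. trust-account reconciliation 112 days ago vs limit 120 → met
Not met: 7 of 11

7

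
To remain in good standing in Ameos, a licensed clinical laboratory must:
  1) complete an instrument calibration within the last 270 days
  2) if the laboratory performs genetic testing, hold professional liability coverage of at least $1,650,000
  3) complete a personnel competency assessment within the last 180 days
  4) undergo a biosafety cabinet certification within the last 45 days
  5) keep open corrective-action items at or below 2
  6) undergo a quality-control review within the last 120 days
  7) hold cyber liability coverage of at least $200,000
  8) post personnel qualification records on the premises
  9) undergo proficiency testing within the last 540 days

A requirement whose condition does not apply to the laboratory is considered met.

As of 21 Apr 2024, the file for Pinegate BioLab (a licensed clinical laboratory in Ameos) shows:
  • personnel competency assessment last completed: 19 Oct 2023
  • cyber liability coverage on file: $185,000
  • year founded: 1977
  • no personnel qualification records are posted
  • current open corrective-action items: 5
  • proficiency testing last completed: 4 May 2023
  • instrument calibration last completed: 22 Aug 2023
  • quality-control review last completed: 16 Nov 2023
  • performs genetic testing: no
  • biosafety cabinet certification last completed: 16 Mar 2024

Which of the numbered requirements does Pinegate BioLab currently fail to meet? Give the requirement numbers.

1. instrument calibration 243 days ago vs limit 270 → met
2. condition 'performs genetic testing' does not hold → requirement n/a → met
3. personnel competency assessment 185 days ago vs limit 180 → not met
4. biosafety cabinet certification 36 days ago vs limit 45 → met
5. open corrective-action items 5 > 2 → not met
6. quality-control review 157 days ago vs limit 120 → not met
7. cyber liability coverage $185,000 < $200,000 → not met
8. personnel qualification records absent → not met
9. proficiency testing 353 days ago vs limit 540 → met
Not met: 3, 5, 6, 7, 8

3, 5, 6, 7, 8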